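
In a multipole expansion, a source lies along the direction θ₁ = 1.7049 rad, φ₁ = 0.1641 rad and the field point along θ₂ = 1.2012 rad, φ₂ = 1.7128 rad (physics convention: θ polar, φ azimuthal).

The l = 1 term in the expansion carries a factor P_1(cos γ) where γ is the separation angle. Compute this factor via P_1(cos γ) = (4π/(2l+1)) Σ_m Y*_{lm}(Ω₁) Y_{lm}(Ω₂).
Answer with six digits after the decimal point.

Addition theorem: P_1(cos γ) = (4π/3) Σ_m Y*_{lm}(Ω₁) Y_{lm}(Ω₂), m = −1…1:
  [-1]  conj(Y_{1,-1})(Ω₁) = +0.337792+0.055935i ; Y_{1,-1}(Ω₂) = -0.045595-0.318921i ; Δ = +0.002437-0.110280i
  [+0]  conj(Y_{1,0})(Ω₁) = -0.065327-0.000000i ; Y_{1,0}(Ω₂) = +0.176502+0.000000i ; Δ = -0.011530-0.000000i
  [+1]  conj(Y_{1,1})(Ω₁) = -0.337792+0.055935i ; Y_{1,1}(Ω₂) = +0.045595-0.318921i ; Δ = +0.002437+0.110280i
Accumulated sum -0.006656+0.000000i; after 4π/(2l+1) scaling, -0.027881+0.000000i ⇒ P_1 = -0.027881

-0.027881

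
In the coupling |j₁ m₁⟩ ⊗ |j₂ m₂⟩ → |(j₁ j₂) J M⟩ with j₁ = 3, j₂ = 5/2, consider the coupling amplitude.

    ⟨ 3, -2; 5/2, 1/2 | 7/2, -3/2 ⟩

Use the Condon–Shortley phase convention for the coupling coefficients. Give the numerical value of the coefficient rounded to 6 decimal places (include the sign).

+0.308607  (= +√(2/21))

j₁+j₂−J=2  J+j₁−j₂=4  J−j₁+j₂=3  j₁+j₂+J+1=10
(j₁±m₁, j₂±m₂, J±M) = (1,5,3,2,2,5)
P² = 1536/7
sum k=1..2:
  [1] −1/48 = -1/48
  [2] +1/24 = 1/24
S = 1/48
C² = P²·S² = 2/21 ; C = +0.308607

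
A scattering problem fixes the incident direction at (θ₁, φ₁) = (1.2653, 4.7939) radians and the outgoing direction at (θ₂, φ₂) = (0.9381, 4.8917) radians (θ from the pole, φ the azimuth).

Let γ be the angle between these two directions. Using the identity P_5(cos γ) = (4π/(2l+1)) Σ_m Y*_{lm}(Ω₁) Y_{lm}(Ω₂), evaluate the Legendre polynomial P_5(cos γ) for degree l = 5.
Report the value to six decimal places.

Addition theorem: P_5(cos γ) = (4π/11) Σ_m Y*_{lm}(Ω₁) Y_{lm}(Ω₂), m = −5…5:
  m=-5: Y*=0.14514 - 0.33619j  Y=0.12366 + 0.09883j  product 0.05117 - 0.02723j
  m=-4: Y*=0.34595 + 0.11697j  Y=0.27663 - 0.24128j  product 0.12392 - 0.05111j
  m=-3: Y*=0.01350 - 0.05411j  Y=-0.19958 - 0.33451j  product -0.02080 + 0.00628j
  m=-2: Y*=0.33332 + 0.05483j  Y=-0.02989 + 0.01120j  product -0.01058 + 0.00210j
  m=-1: Y*=-0.00235 + 0.02880j  Y=-0.06116 - 0.33744j  product 0.00986 - 0.00097j
  m=+0: Y*=0.32302 + 0.00000j  Y=-0.12266 + 0.00000j  product -0.03962 + 0.00000j
  m=+1: Y*=0.00235 + 0.02880j  Y=0.06116 - 0.33744j  product 0.00986 + 0.00097j
  m=+2: Y*=0.33332 - 0.05483j  Y=-0.02989 - 0.01120j  product -0.01058 - 0.00210j
  m=+3: Y*=-0.01350 - 0.05411j  Y=0.19958 - 0.33451j  product -0.02080 - 0.00628j
  m=+4: Y*=0.34595 - 0.11697j  Y=0.27663 + 0.24128j  product 0.12392 + 0.05111j
  m=+5: Y*=-0.14514 - 0.33619j  Y=-0.12366 + 0.09883j  product 0.05117 + 0.02723j
Total Σ_m = 0.26754 - 0.00000j. Multiply by 1.142397: 0.30564 - 0.00000j. P_5(cos γ) = 0.305641

0.305641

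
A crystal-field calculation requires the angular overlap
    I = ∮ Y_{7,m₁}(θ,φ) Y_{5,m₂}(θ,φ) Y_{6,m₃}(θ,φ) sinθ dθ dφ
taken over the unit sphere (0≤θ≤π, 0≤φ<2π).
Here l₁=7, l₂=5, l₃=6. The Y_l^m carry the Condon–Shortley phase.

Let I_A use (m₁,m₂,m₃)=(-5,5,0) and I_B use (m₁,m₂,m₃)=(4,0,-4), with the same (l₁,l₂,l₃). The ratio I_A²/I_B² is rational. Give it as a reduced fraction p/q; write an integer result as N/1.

49/32

l's match ⇒ only the (l;m) 3-j factors differ between A and B.
A: triangle coeff Δ(7,5,6) = 1/174594420; Σ_t [6,6]: t=6:+1/24883200 = 1/24883200; (3j)²=70/4199 [(7 5 6; -5 5 0)], sign=+1
B: triangle coeff Δ(7,5,6) = 1/174594420; Σ_t [1,3]: t=1:−1/4147200 t=2:+1/1451520 t=3:−1/5806080 = 1/3628800; (3j)²=320/29393 [(7 5 6; 4 0 -4)], sign=+1
I_A²/I_B² = (70/4199)/(320/29393) = 49/32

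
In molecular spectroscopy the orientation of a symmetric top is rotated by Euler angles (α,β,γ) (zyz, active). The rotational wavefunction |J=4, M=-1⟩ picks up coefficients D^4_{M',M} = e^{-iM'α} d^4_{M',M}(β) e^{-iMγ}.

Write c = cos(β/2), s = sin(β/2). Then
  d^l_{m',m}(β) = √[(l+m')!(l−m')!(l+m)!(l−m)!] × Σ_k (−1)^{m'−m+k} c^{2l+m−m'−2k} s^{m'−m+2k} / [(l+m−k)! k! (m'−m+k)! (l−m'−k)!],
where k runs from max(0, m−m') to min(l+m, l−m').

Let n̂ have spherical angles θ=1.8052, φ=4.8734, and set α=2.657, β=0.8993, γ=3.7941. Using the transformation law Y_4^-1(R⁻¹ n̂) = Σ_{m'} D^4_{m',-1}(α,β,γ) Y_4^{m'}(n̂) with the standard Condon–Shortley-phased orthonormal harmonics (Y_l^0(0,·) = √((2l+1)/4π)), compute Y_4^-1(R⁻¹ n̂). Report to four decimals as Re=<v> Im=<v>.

Re=-0.0426 Im=0.0950

Need the full column D^4_{m',-1} for m'=−4..4 at α=2.6570, β=0.8993, γ=3.7941.
cos(β/2)=0.900599, sin(β/2)=0.434650
d^4_{-4,-1}: single k=3 term ⇒ +0.364059;  D = -0.102335+0.349381i
d^4_{-3,-1}: k∈[2..3] ⇒ +0.800092 -0.310603 = +0.489489;  D = +0.340584-0.351571i
d^4_{-2,-1}: k∈[1..3] ⇒ +0.886130 -1.032011 +0.160254 = +0.014373;  D = -0.013659+0.004476i
d^4_{-1,-1}: k∈[0..3] ⇒ +0.432766 -1.512032 +0.704381 -0.054689 = -0.429574;  D = -0.423533-0.071793i
d^4_{0,-1}: k∈[0..3] ⇒ -0.934063 +1.305402 -0.304061 +0.011804 = +0.079082;  D = -0.062835-0.048017i
d^4_{1,-1}: k∈[0..3] ⇒ +1.008021 -0.704381 +0.082034 -0.001274 = +0.384400;  D = +0.161536+0.348812i
d^4_{2,-1}: k∈[0..2] ⇒ -0.688007 +0.240382 -0.011198 = -0.458824;  D = -0.023342+0.458230i
d^4_{3,-1}: k∈[0..1] ⇒ +0.310603 -0.043408 = +0.267195;  D = -0.136339+0.229792i
d^4_{4,-1}: single k=0 term ⇒ -0.084799;  D = -0.072261+0.044375i
Y_4^{m'}(θ=1.8052,φ=4.8734) and Σ D·Y over m':
  (-0.1023+0.3494i)·(+0.3167-0.2378i)  (+0.3406-0.3516i)·(+0.1243+0.2369i)  (-0.0137+0.0045i)·(+0.1868-0.0623i)  (-0.4235-0.0718i)·(+0.0449+0.2766i)  (-0.0628-0.0480i)·(+0.1569+0.0000i)  (+0.1615+0.3488i)·(-0.0449+0.2766i)  (-0.0233+0.4582i)·(+0.1868+0.0623i)  (-0.1363+0.2298i)·(-0.1243+0.2369i)  (-0.0723+0.0444i)·(+0.3167+0.2378i)
Y_4^-1(R⁻¹ n̂) = -0.042640+0.094955i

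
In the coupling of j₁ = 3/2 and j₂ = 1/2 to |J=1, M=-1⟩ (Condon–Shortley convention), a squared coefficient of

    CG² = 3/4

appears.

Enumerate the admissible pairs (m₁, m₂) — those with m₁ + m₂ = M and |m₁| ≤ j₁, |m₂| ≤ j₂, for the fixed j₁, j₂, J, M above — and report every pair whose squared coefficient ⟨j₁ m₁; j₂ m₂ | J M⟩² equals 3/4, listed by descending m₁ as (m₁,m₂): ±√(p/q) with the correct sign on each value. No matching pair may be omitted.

Admissible pairs with m₁+m₂ = M = -1: (-3/2,1/2), (-1/2,-1/2)
  (m₁,m₂)=(-1/2,-1/2): CG² = 1/4, CG = +√(1/4)
  (m₁,m₂)=(-3/2,1/2): CG² = 3/4, CG = −√(3/4)   ← matches the target
Pairs with CG² = 3/4: (-3/2,1/2): −√(3/4)

(-3/2,1/2): −√(3/4)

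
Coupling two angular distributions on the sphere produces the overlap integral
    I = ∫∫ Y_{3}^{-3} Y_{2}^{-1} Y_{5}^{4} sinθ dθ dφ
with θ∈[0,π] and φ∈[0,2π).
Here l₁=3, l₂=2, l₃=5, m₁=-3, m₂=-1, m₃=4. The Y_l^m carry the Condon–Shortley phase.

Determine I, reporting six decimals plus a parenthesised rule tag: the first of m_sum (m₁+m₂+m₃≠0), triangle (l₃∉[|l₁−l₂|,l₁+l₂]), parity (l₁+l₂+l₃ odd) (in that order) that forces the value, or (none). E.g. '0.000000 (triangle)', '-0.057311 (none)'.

0.219610 (none)

m-sum 0 ✓  L=10 even ✓  1≤5≤5 ✓
Π(2lᵢ+1) = 7×5×11 = 385
triangle coeff Δ(3,2,5) = 1/2310
Σ_t [0,0]: t=0:+1/144 = 1/144
(3j)²=10/231 [(3 2 5; 0 0 0)], sign=-1
Σ_t [0,0]: t=0:+1/4320 = 1/4320
(3j)²=2/55 [(3 2 5; -3 -1 4)], sign=-1
⇒ 4πI² = 20/33
I = (+1)√(20/33/(4π)) = 0.21961050
No selection rule forces the value: the integral is nonzero (none).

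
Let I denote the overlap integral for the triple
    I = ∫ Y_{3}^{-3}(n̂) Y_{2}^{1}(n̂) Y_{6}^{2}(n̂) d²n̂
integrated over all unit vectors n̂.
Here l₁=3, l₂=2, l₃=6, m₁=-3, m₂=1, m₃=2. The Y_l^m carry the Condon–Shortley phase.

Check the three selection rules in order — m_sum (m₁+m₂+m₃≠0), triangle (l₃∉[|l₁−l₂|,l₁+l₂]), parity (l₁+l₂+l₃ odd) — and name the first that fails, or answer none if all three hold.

Σmᵢ = 0  ✓
l₃∈[|l₁−l₂|,l₁+l₂]=[1,5] required, l₃=6 fails  ✗
Σlᵢ = 11 ⇒ odd

triangle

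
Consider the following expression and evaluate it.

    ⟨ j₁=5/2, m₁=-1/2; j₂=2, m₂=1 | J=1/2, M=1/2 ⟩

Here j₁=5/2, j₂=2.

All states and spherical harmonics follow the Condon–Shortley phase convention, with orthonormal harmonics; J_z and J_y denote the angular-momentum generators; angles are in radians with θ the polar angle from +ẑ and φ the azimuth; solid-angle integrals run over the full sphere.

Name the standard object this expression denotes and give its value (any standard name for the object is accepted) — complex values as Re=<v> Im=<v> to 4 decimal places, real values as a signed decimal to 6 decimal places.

This is a Clebsch–Gordan (vector-coupling) coefficient.
j₁+j₂−J=4  J+j₁−j₂=1  J−j₁+j₂=0  j₁+j₂+J+1=6
(j₁±m₁, j₂±m₂, J±M) = (2,3,3,1,1,0)
P² = 24/5
sum k=3..3:
  [3] −1/6 = -1/6
S = -1/6
C² = P²·S² = 2/15 ; C = -0.365148

Clebsch–Gordan coefficient, −√(2/15) ≈ -0.365148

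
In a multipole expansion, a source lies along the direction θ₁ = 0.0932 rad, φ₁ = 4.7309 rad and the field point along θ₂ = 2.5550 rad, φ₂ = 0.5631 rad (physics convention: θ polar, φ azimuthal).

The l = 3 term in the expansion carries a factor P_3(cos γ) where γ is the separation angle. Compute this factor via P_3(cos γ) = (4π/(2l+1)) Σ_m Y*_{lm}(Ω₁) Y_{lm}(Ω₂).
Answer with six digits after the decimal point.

Addition theorem: P_3(cos γ) = (4π/7) Σ_m Y*_{lm}(Ω₁) Y_{lm}(Ω₂), m = −3…3:
  m=-3: Y*=-0.00002 + 0.00034j  Y=-0.00837 - 0.07026j  product 0.00002 - 0.00000j
  m=-2: Y*=-0.00881 - 0.00033j  Y=-0.11216 + 0.23543j  product 0.00106 - 0.00204j
  m=-1: Y*=0.00220 - 0.11898j  Y=0.37334 - 0.23568j  product -0.02722 - 0.04494j
  m=+0: Y*=0.72702 + 0.00000j  Y=-0.14546 + 0.00000j  product -0.10576 + 0.00000j
  m=+1: Y*=-0.00220 - 0.11898j  Y=-0.37334 - 0.23568j  product -0.02722 + 0.04494j
  m=+2: Y*=-0.00881 + 0.00033j  Y=-0.11216 - 0.23543j  product 0.00106 + 0.00204j
  m=+3: Y*=0.00002 + 0.00034j  Y=0.00837 - 0.07026j  product 0.00002 + 0.00000j
Total Σ_m = -0.15802 - 0.00000j. Multiply by 1.795196: -0.28367 - 0.00000j. P_3(cos γ) = -0.283675

-0.283675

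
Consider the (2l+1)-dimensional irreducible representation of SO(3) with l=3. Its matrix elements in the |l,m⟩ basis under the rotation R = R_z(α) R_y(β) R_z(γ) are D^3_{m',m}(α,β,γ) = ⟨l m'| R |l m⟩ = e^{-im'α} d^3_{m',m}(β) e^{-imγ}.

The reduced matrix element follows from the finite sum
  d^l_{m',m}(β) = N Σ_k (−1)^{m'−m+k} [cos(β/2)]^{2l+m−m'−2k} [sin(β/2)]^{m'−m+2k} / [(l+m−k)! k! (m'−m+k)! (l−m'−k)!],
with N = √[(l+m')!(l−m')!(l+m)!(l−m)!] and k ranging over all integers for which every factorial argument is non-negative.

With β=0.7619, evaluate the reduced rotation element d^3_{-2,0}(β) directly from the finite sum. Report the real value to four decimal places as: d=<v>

d^3_{-2,0}(β=0.7619) via the finite sum:
c=cos(0.761900/2)=0.928312, s=sin(0.761900/2)=0.371803; N=√[1·120·6·6]=65.726707
Admissible k: 2..3 (factorial args all ≥0)
  k=2: (−1)^0·65.7267/(12)·0.9283^4·0.3718^2 = +0.562291
  k=3: (−1)^1·65.7267/(12)·0.9283^2·0.3718^4 = -0.090198
d^3_{-2,0}(0.7619) = +0.562291 -0.090198 = +0.472092

d=0.4721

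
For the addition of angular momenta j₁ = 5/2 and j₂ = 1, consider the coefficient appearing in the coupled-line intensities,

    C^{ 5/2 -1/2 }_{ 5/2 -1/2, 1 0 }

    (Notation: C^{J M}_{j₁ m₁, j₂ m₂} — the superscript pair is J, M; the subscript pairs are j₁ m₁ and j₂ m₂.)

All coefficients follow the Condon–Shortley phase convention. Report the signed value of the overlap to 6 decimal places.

triangle: 1!·4!·1!/7! = 24/5040
(j±m)!: 2!·3!·1!·1!·2!·3! = 144
prefactor² = (2J+1)·Δ·N² = 144/35
  k=0: +1/(0!·1!·3!·1!·1!·0!) = 1/6
  k=1: −1/(1!·0!·2!·0!·2!·1!) = -1/4
Σ = -1/12  ⇒  CG² = 144/35·(-1/12)² = 1/35
CG = −√(1/35) = -0.169031

−√(1/35) = -0.169031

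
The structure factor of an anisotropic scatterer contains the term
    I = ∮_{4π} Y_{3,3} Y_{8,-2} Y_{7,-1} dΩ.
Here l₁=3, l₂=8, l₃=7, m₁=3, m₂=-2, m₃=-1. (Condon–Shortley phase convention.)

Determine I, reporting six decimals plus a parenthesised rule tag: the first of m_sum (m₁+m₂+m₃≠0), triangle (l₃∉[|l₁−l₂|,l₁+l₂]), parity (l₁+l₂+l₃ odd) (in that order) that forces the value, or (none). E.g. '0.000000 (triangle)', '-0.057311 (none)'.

Rules hold: Σm=0, L=18 even, 5≤7≤11.
N = 7·17·15 = 1785
Δ = 4!·2!·12!/19! = 1/5290740
Racah Σ t=1..3: t=1:−1/7257600 t=2:+1/2073600 t=3:−1/7257600 = 1/4838400
⇒ 3j(3 8 7; 0 0 0)² = 252/20995, sgn -1
Racah Σ t=0..0: t=0:+1/24883200 = 1/24883200
⇒ 3j(3 8 7; 3 -2 -1)² = 70/4199, sgn +1
4πI² = N·(3j₀)²·(3jₘ)² = 370440/1037153
I = -1·√(0.35717/4π) = -0.16859030
No selection rule forces the value: the integral is nonzero (none).

-0.168590 (none)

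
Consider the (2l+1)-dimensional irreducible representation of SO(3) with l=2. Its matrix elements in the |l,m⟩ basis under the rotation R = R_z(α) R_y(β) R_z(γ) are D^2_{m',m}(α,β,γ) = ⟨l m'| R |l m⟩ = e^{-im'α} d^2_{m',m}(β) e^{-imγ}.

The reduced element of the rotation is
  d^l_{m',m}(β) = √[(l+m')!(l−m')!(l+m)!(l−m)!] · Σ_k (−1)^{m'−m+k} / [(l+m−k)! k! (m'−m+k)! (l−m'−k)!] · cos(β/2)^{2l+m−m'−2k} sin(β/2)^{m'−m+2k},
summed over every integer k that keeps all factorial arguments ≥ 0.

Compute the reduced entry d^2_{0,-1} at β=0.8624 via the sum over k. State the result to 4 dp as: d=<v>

d=-0.6051

d^2_{0,-1}(β=0.8624) via the finite sum:
Half-angle: c=0.908465, s=0.417961. N=√(2·2·1·6)=4.898979
Admissible k: 0..1 (factorial args all ≥0)
  k=0: (−1)^1·4.8990/(2)·0.9085^3·0.4180^1 = -0.767602
  k=1: (−1)^2·4.8990/(2)·0.9085^1·0.4180^3 = +0.162477
d^2_{0,-1}(0.8624) = -0.767602 +0.162477 = -0.605125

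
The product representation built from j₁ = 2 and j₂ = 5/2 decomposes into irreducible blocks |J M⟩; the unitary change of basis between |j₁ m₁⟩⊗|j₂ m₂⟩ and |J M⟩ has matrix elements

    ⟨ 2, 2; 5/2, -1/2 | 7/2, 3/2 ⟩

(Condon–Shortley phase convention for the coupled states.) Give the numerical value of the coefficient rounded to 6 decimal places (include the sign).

√[8·1!3!4!/9! · 4!0!2!3!5!2!] = √(1536/7)
  +(−1)^0/∏(0,1,0,2,3,2)! = 1/24  (running 1/24)
⟨..|..⟩ = √(1536/7)·(1/24) = +0.617213

+0.617213  (= +√(8/21))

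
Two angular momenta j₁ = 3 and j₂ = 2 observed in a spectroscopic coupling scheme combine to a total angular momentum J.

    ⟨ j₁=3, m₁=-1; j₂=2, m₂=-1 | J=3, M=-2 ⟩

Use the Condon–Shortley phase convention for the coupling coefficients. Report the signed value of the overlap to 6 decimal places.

-0.500000

√[7·2!4!2!/9! · 2!4!1!3!1!5!] = √(64)
  +(−1)^0/∏(0,2,4,1,0,1)! = 1/48  (running 1/48)
  +(−1)^1/∏(1,1,3,0,1,2)! = -1/12  (running -1/16)
⟨..|..⟩ = √(64)·(-1/16) = -0.500000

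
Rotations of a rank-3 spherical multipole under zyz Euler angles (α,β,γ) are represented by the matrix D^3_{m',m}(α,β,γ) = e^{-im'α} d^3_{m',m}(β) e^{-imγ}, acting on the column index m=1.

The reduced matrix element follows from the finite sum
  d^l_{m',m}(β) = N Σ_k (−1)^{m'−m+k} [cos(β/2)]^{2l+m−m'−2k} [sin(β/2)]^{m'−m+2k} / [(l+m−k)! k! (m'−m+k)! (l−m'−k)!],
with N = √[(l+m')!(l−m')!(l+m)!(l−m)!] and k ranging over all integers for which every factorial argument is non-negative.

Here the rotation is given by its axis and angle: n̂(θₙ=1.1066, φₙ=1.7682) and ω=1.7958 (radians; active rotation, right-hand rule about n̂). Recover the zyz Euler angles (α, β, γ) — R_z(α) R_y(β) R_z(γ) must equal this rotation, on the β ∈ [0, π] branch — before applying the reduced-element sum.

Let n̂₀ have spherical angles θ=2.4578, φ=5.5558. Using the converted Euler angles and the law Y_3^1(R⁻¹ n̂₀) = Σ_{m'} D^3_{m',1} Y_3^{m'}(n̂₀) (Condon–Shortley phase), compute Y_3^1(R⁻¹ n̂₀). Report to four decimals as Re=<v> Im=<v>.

Axis–angle → zyz. n̂ = (sinθₙcosφₙ, sinθₙsinφₙ, cosθₙ) = (-0.175371, +0.876816, +0.447704), ω = 1.7958.
R = I cosω + sinω [n̂]ₓ + (1−cosω) n̂n̂ᵀ gives
  R = [-0.185493, -0.624494, +0.758683; +0.248344, +0.717224, +0.651087; -0.950746, +0.309187, +0.022049]
β = atan2(√(R₁₃²+R₂₃²), R₃₃) = 1.548745; α = atan2(R₂₃, R₁₃) mod 2π = 0.709224; γ = atan2(R₃₂, −R₃₁) mod 2π = 0.314417
Need the full column D^3_{m',1} for m'=−3..3 at α=0.7092, β=1.5487, γ=0.3144.
cos(β/2)=0.714860, sin(β/2)=0.699268
d^3_{-3,1}: single k=4 term ⇒ +0.473218;  D = -0.113616+0.459377i
d^3_{-2,1}: k∈[3..4] ⇒ +0.789993 -0.377954 = +0.412039;  D = +0.185417+0.367963i
d^3_{-1,1}: k∈[2..4] ⇒ +0.766164 -0.977475 +0.116913 = -0.094399;  D = -0.087137-0.036309i
d^3_{0,1}: k∈[1..3] ⇒ +0.452208 -1.298091 +0.414027 = -0.431855;  D = -0.410684+0.133556i
d^3_{1,1}: k∈[0..2] ⇒ +0.133452 -1.021552 +0.733107 = -0.154994;  D = -0.080637+0.132366i
d^3_{2,1}: k∈[0..1] ⇒ -0.412808 +0.789993 = +0.377185;  D = -0.060863-0.372242i
d^3_{3,1}: single k=0 term ⇒ +0.494557;  D = -0.378416-0.318414i
Y_3^{m'}(θ=2.4578,φ=5.5558) and Σ D·Y over m':
  (-0.1136+0.4594i)·(-0.0604+0.0861i)  (+0.1854+0.3680i)·(-0.0366-0.3140i)  (-0.0871-0.0363i)·(+0.3057+0.2721i)  (-0.4107+0.1336i)·(-0.0013+0.0000i)  (-0.0806+0.1324i)·(-0.3057+0.2721i)  (-0.0609-0.3722i)·(-0.0366+0.3140i)  (-0.3784-0.3184i)·(+0.0604+0.0861i)
Y_3^1(R⁻¹ n̂) = +0.172182-0.263921i

Re=0.1722 Im=-0.2639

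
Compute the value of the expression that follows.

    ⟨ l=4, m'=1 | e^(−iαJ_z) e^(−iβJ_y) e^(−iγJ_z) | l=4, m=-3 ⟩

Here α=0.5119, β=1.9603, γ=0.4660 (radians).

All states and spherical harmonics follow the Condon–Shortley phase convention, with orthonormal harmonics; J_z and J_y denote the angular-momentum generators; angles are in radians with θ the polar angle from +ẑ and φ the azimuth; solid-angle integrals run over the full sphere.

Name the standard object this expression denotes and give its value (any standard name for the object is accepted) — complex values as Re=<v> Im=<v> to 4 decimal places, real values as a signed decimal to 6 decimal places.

Wigner D-matrix element, Re=-0.1282 Im=-0.1570

This is a Wigner D-matrix element — the rotation-matrix element ⟨l m'| R(α,β,γ) |l m⟩ in the angular-momentum basis.
Split into d^4_{1,-3}(β=1.9603) × two z-phases.
Half-angle: c=0.556898, s=0.830581. N=√(120·6·1·5040)=1904.940944
The bounds max(0,m−m')=0 and min(l+m,l−m')=1 give 2 terms
  k=0: (−1)^4·1904.9409/(144)·0.5569^4·0.8306^4 = +0.605549
  k=1: (−1)^5·1904.9409/(240)·0.5569^2·0.8306^6 = -0.808190
d^4_{1,-3}(1.9603) = +0.605549 -0.808190 = -0.202640
Attach z-rotation phases: D = e^{-i(1)(0.5119)}·(-0.202640)·e^{-i(-3)(0.4660)} = -0.128157-0.156968i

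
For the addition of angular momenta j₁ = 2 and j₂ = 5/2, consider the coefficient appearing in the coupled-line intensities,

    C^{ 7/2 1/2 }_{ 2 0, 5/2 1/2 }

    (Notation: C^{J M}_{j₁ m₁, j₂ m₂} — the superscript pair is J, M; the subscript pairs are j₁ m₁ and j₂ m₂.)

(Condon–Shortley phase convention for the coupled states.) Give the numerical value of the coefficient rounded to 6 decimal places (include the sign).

j₁+j₂−J=1  J+j₁−j₂=3  J−j₁+j₂=4  j₁+j₂+J+1=9
(j₁±m₁, j₂±m₂, J±M) = (2,2,3,2,4,3)
P² = 768/35
sum k=0..1:
  [0] +1/12 = 1/12
  [1] −1/8 = -1/8
S = -1/24
C² = P²·S² = 4/105 ; C = -0.195180

-0.195180  (= −√(4/105))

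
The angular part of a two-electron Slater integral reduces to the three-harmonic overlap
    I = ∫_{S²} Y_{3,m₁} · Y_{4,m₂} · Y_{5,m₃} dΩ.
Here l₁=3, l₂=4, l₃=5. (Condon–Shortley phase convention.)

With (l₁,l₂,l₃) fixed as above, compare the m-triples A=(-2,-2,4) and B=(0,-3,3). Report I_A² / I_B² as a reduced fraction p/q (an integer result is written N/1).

40/21

Shared (l₁,l₂,l₃)=(3,4,5): N and (l;000)² cancel in I_A²/I_B².
A: Δ = 2!·4!·6!/13! = 1/180180; Racah Σ t=1..2: t=1:−1/2880 t=2:+1/8640 = -1/4320; ⇒ 3j(3 4 5; -2 -2 4)² = 8/429, sgn +1
B: Δ = 2!·4!·6!/13! = 1/180180; Racah Σ t=0..1: t=0:+1/1440 t=1:−1/2880 = 1/2880; ⇒ 3j(3 4 5; 0 -3 3)² = 7/715, sgn +1
I_A²/I_B² = (8/429)/(7/715) = 40/21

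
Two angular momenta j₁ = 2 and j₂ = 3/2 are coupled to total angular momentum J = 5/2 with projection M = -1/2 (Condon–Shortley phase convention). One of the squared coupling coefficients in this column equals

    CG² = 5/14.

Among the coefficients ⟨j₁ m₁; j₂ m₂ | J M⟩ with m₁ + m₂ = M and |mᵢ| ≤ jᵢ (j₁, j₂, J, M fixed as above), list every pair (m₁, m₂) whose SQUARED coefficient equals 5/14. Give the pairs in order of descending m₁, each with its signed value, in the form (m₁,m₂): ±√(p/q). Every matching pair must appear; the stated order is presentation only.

(-1,1/2): −√(5/14)

Admissible pairs with m₁+m₂ = M = -1/2: (-2,3/2), (-1,1/2), (0,-1/2), (1,-3/2)
  (m₁,m₂)=(1,-3/2): CG² = 27/70, CG = +√(27/70)
  (m₁,m₂)=(0,-1/2): CG² = 3/35, CG = +√(3/35)
  (m₁,m₂)=(-1,1/2): CG² = 5/14, CG = −√(5/14)   ← matches the target
  (m₁,m₂)=(-2,3/2): CG² = 6/35, CG = −√(6/35)
Pairs with CG² = 5/14: (-1,1/2): −√(5/14)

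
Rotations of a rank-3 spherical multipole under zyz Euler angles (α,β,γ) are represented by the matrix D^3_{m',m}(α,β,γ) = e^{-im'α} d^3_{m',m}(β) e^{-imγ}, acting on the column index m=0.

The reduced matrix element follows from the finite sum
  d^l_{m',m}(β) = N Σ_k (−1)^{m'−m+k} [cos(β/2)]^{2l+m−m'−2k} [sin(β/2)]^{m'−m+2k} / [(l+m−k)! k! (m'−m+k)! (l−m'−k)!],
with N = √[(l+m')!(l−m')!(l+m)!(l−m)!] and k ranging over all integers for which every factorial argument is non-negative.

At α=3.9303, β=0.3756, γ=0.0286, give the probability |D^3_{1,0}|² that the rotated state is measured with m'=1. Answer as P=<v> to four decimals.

P=0.2793

Split into d^3_{1,0}(β=0.3756) × two z-phases.
c=cos(0.375600/2)=0.982417, s=sin(0.375600/2)=0.186698; N=√[24·2·6·6]=41.569219
k∈{0,1,2} keeps every argument non-negative
  k=0: (−1)^1·41.5692/(12)·0.9824^5·0.1867^1 = -0.591848
  k=1: (−1)^2·41.5692/(4)·0.9824^3·0.1867^3 = +0.064124
  k=2: (−1)^3·41.5692/(12)·0.9824^1·0.1867^5 = -0.000772
d^3_{1,0}(0.3756) = -0.591848 +0.064124 -0.000772 = -0.528497
|D^3_{1,0}|² = |d^3_{1,0}(β)|² = (-0.528497)² = 0.279309 (the z-rotation phases have unit modulus)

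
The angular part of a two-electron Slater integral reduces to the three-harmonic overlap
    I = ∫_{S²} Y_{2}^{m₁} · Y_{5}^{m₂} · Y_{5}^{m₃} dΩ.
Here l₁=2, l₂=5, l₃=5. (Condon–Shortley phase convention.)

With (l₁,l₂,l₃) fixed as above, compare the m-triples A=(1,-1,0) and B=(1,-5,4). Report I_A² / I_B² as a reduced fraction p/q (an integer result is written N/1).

1/27

Same 2,5,5: normalisation and zero-m 3j drop out of the ratio.
A: Δ: 2! 2! 8! / 13! → 1/38610; sum: t=0:+1/1152 t=1:−1/1440 = 1/5760; 3j²(2 5 5; 1 -1 0) = Δ·Π!·Σ² = 1/858  (sign -1)
B: Δ: 2! 2! 8! / 13! → 1/38610; sum: t=0:+1/80640 = 1/80640; 3j²(2 5 5; 1 -5 4) = Δ·Π!·Σ² = 9/286  (sign -1)
I_A²/I_B² = (1/858)/(9/286) = 1/27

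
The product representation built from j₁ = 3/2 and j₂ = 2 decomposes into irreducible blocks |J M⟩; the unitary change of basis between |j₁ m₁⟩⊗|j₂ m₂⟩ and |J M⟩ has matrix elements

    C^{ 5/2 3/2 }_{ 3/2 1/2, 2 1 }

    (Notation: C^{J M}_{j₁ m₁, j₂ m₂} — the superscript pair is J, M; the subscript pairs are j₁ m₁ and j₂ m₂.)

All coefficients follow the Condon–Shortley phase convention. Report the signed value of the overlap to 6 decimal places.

j₁+j₂−J=1  J+j₁−j₂=2  J−j₁+j₂=3  j₁+j₂+J+1=7
(j₁±m₁, j₂±m₂, J±M) = (2,1,3,1,4,1)
P² = 144/35
sum k=0..1:
  [0] +1/6 = 1/6
  [1] −1/4 = -1/4
S = -1/12
C² = P²·S² = 1/35 ; C = -0.169031

-0.169031  (= −√(1/35))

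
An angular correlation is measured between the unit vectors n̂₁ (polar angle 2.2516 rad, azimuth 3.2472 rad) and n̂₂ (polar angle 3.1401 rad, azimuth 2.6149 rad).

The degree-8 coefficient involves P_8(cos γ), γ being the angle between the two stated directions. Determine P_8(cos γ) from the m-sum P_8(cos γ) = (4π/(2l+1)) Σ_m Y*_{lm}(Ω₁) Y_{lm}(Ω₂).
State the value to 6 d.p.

0.275930

Addition theorem: P_8(cos γ) = (4π/17) Σ_m Y*_{lm}(Ω₁) Y_{lm}(Ω₂), m = −8…8:
  m=-8: (0.04549 + 0.05125j) × (-0.00000 - 0.00000j) = 0.00000 - 0.00000j  (running Σ = 0.00000 - 0.00000j)
  m=-7: (0.16406 + 0.14958j) × (-0.00000 - 0.00000j) = -0.00000 - 0.00000j  (running Σ = -0.00000 - 0.00000j)
  m=-6: (0.33009 + 0.24252j) × (-0.00000 - 0.00000j) = -0.00000 - 0.00000j  (running Σ = -0.00000 - 0.00000j)
  m=-5: (0.36858 + 0.21499j) × (-0.00000 + 0.00000j) = -0.00000 - 0.00000j  (running Σ = -0.00000 - 0.00000j)
  m=-4: (0.10140 + 0.04558j) × (-0.00000 + 0.00000j) = -0.00000 + 0.00000j  (running Σ = -0.00000 + 0.00000j)
  m=-3: (-0.28909 - 0.09478j) × (-0.00000 + 0.00000j) = 0.00000 - 0.00000j  (running Σ = 0.00000 - 0.00000j)
  m=-2: (-0.28159 - 0.06038j) × (0.00001 + 0.00002j) = -0.00000 - 0.00001j  (running Σ = -0.00000 - 0.00001j)
  m=-1: (0.18286 + 0.01938j) × (0.00637 + 0.00370j) = 0.00109 + 0.00080j  (running Σ = 0.00109 + 0.00079j)
  m=0: (0.31907 + 0.00000j) × (1.16306 + 0.00000j) = 0.37110 + 0.00000j  (running Σ = 0.37219 + 0.00079j)
  m=1: (-0.18286 + 0.01938j) × (-0.00637 + 0.00370j) = 0.00109 - 0.00080j  (running Σ = 0.37329 - 0.00001j)
  m=2: (-0.28159 + 0.06038j) × (0.00001 - 0.00002j) = -0.00000 + 0.00001j  (running Σ = 0.37328 - 0.00000j)
  m=3: (0.28909 - 0.09478j) × (0.00000 + 0.00000j) = 0.00000 + 0.00000j  (running Σ = 0.37328 + 0.00000j)
  m=4: (0.10140 - 0.04558j) × (-0.00000 - 0.00000j) = -0.00000 - 0.00000j  (running Σ = 0.37328 - 0.00000j)
  m=5: (-0.36858 + 0.21499j) × (0.00000 + 0.00000j) = -0.00000 + 0.00000j  (running Σ = 0.37328 - 0.00000j)
  m=6: (0.33009 - 0.24252j) × (-0.00000 + 0.00000j) = -0.00000 + 0.00000j  (running Σ = 0.37328 + 0.00000j)
  m=7: (-0.16406 + 0.14958j) × (0.00000 - 0.00000j) = -0.00000 + 0.00000j  (running Σ = 0.37328 + 0.00000j)
  m=8: (0.04549 - 0.05125j) × (-0.00000 + 0.00000j) = 0.00000 + 0.00000j  (running Σ = 0.37328 + 0.00000j)
Σ over m = 0.37328 + 0.00000j; ×(4π/17) → 0.27593 + 0.00000j. Real part: 0.275930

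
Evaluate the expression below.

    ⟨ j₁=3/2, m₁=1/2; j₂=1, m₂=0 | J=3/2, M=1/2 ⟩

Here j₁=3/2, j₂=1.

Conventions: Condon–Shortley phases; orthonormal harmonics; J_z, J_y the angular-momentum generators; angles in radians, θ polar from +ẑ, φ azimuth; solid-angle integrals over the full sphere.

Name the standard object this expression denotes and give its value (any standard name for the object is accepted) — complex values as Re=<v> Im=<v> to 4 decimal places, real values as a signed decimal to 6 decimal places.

This is a Clebsch–Gordan (vector-coupling) coefficient.
√[4·1!2!1!/5! · 2!1!1!1!2!1!] = √(4/15)
  +(−1)^0/∏(0,1,1,1,1,0)! = 1  (running 1)
  +(−1)^1/∏(1,0,0,0,2,1)! = -1/2  (running 1/2)
⟨..|..⟩ = √(4/15)·(1/2) = +0.258199

Clebsch–Gordan coefficient, +√(1/15) ≈ +0.258199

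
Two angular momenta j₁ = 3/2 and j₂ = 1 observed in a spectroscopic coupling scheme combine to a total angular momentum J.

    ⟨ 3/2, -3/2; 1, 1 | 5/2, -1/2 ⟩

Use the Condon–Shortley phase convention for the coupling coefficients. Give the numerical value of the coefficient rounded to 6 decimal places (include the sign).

√[6·0!3!2!/6! · 0!3!2!0!2!3!] = √(72/5)
  +(−1)^0/∏(0,0,3,2,0,0)! = 1/12  (running 1/12)
⟨..|..⟩ = √(72/5)·(1/12) = +0.316228

+√(1/10) ≈ +0.316228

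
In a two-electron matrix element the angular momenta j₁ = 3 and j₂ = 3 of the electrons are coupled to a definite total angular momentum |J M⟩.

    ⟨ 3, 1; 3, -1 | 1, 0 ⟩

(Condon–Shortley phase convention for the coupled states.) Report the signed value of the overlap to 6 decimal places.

j₁+j₂−J=5  J+j₁−j₂=1  J−j₁+j₂=1  j₁+j₂+J+1=8
(j₁±m₁, j₂±m₂, J±M) = (4,2,2,4,1,1)
P² = 144/7
sum k=1..2:
  [1] −1/24 = -1/24
  [2] +1/12 = 1/12
S = 1/24
C² = P²·S² = 1/28 ; C = +0.188982

+√(1/28) = +0.188982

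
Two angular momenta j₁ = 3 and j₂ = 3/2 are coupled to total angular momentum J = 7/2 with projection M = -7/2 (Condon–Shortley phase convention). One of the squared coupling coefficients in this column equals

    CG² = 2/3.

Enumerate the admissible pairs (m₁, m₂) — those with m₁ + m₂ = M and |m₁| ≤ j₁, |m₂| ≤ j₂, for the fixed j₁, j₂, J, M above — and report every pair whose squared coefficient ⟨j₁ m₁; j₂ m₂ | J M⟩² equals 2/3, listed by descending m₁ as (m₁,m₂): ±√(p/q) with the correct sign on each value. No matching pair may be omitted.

(-3,-1/2): −√(2/3)

Admissible pairs with m₁+m₂ = M = -7/2: (-3,-1/2), (-2,-3/2)
  (m₁,m₂)=(-2,-3/2): CG² = 1/3, CG = +√(1/3)
  (m₁,m₂)=(-3,-1/2): CG² = 2/3, CG = −√(2/3)   ← matches the target
Pairs with CG² = 2/3: (-3,-1/2): −√(2/3)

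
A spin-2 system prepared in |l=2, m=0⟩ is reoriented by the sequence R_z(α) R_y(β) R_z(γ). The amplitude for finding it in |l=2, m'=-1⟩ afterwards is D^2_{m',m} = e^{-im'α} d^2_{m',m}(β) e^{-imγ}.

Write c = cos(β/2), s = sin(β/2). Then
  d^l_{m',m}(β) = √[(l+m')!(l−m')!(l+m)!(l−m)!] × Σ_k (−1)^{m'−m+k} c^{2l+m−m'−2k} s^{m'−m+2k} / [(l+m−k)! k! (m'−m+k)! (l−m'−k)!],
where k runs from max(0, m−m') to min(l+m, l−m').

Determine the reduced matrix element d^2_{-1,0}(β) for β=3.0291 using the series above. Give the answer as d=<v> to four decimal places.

d=-0.1366

d^2_{-1,0}(β=3.0291) via the finite sum:
With c≡cos(β/2)=0.056217 and s≡sin(β/2)=0.998419, N=[1·6·2·2]^{1/2}=4.898979
k∈{1,2} keeps every argument non-negative
  k=1: (−1)^0·4.8990/(2)·0.0562^3·0.9984^1 = +0.000434
  k=2: (−1)^1·4.8990/(2)·0.0562^1·0.9984^3 = -0.137050
d^2_{-1,0}(3.0291) = +0.000434 -0.137050 = -0.136615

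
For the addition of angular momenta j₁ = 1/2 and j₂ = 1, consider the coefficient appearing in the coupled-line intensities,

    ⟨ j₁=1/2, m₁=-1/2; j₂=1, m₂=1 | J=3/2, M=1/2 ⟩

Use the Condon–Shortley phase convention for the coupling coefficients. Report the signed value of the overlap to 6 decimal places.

+√(1/3) ≈ +0.577350

j₁+j₂−J=0  J+j₁−j₂=1  J−j₁+j₂=2  j₁+j₂+J+1=4
(j₁±m₁, j₂±m₂, J±M) = (0,1,2,0,2,1)
P² = 4/3
sum k=0..0:
  [0] +1/2 = 1/2
S = 1/2
C² = P²·S² = 1/3 ; C = +0.577350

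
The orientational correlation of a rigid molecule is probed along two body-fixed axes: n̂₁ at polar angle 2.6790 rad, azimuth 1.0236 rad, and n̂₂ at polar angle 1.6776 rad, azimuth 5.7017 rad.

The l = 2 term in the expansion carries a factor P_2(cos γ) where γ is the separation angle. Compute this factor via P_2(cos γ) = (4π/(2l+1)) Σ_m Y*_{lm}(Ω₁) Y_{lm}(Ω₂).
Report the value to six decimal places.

-0.490356

Summing Y*_{l m}(θ₁,φ₁)·Y_{l m}(θ₂,φ₂) over m ∈ [−2, 2]; prefactor 4π/(2·2+1) = 2.513274:
  m=-2: (-0.035279+0.068363i) × (+0.151461+0.350565i) = -0.029309-0.002013i  (running Σ = -0.029309-0.002013i)
  m=-1: (-0.160526-0.263480i) × (-0.068427-0.044977i) = -0.000866+0.025249i  (running Σ = -0.030175+0.023236i)
  m=0: (+0.442346-0.000000i) × (-0.304640+0.000000i) = -0.134756+0.000000i  (running Σ = -0.164931+0.023236i)
  m=1: (+0.160526-0.263480i) × (+0.068427-0.044977i) = -0.000866-0.025249i  (running Σ = -0.165797-0.002013i)
  m=2: (-0.035279-0.068363i) × (+0.151461-0.350565i) = -0.029309+0.002013i  (running Σ = -0.195106+0.000000i)
Accumulated sum -0.195106+0.000000i; after 4π/(2l+1) scaling, -0.490356+0.000000i ⇒ P_2 = -0.490356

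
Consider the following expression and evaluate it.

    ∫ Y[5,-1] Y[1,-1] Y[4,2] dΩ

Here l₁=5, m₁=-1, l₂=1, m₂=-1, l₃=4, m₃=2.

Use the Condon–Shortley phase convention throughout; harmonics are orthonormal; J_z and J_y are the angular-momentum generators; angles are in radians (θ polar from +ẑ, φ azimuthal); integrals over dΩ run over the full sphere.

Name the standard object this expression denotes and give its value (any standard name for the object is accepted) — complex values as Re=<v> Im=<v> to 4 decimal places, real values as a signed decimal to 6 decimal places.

Gaunt coefficient, -0.120286

This is a Gaunt coefficient — the integral of a triple product of spherical harmonics over the sphere.
Rules hold: Σm=0, L=10 even, 4≤4≤6.
N = 11·3·9 = 297
Δ = 2!·8!·0!/11! = 1/495
Racah Σ t=1..1: t=1:−1/576 = -1/576
⇒ 3j(5 1 4; 0 0 0)² = 5/99, sgn -1
Racah Σ t=0..0: t=0:+1/2880 = 1/2880
⇒ 3j(5 1 4; -1 -1 2)² = 2/165, sgn +1
4πI² = N·(3j₀)²·(3jₘ)² = 2/11
I = -1·√(0.181818/4π) = -0.12028562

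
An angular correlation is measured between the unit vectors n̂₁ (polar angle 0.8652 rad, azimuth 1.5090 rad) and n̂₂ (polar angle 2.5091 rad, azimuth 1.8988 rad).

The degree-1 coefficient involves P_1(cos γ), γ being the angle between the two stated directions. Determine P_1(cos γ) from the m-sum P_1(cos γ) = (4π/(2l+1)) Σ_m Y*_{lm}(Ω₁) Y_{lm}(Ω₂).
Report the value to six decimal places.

-0.106796

Summing Y*_{l m}(θ₁,φ₁)·Y_{l m}(θ₂,φ₂) over m ∈ [−1, 1]; prefactor 4π/(2·1+1) = 4.188790:
  m=-1: (0.01624 + 0.26250j) × (-0.06580 - 0.19335j) = 0.04969 - 0.02041j  (running Σ = 0.04969 - 0.02041j)
  m=0: (0.31685 + 0.00000j) × (-0.39409 + 0.00000j) = -0.12487 + 0.00000j  (running Σ = -0.07518 - 0.02041j)
  m=1: (-0.01624 + 0.26250j) × (0.06580 - 0.19335j) = 0.04969 + 0.02041j  (running Σ = -0.02550 + 0.00000j)
Total Σ_m = -0.02550 + 0.00000j. Multiply by 4.188790: -0.10680 + 0.00000j. P_1(cos γ) = -0.106796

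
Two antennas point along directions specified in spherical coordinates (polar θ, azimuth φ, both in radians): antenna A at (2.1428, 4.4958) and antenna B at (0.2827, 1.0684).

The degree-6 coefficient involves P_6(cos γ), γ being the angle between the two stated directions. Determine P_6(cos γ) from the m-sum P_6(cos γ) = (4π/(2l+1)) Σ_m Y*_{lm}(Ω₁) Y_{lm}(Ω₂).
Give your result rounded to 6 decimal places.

-0.266056

Addition theorem: P_6(cos γ) = (4π/13) Σ_m Y*_{lm}(Ω₁) Y_{lm}(Ω₂), m = −6…6:
  [-6]  conj(Y_{6,-6})(Ω₁) = -0.04574 + 0.16446j ; Y_{6,-6}(Ω₂) = 0.00023 - 0.00003j ; Δ = -0.00001 + 0.00004j
  [-5]  conj(Y_{6,-5})(Ω₁) = 0.33628 + 0.17844j ; Y_{6,-5}(Ω₂) = 0.00160 + 0.00219j ; Δ = 0.00015 + 0.00102j
  [-4]  conj(Y_{6,-4})(Ω₁) = 0.25675 - 0.30210j ; Y_{6,-4}(Ω₂) = -0.00839 + 0.01788j ; Δ = 0.00325 + 0.00713j
  [-3]  conj(Y_{6,-3})(Ω₁) = -0.02831 - 0.03726j ; Y_{6,-3}(Ω₂) = -0.09680 + 0.00617j ; Δ = 0.00297 + 0.00343j
  [-2]  conj(Y_{6,-2})(Ω₁) = 0.30115 - 0.13927j ; Y_{6,-2}(Ω₂) = -0.16940 - 0.26663j ; Δ = -0.08815 - 0.05670j
  [-1]  conj(Y_{6,-1})(Ω₁) = -0.03857 - 0.17530j ; Y_{6,-1}(Ω₂) = 0.28688 - 0.52216j ; Δ = -0.10260 - 0.03015j
  [+0]  conj(Y_{6,0})(Ω₁) = 0.28813 + 0.00000j ; Y_{6,0}(Ω₂) = 0.32467 + 0.00000j ; Δ = 0.09355 + 0.00000j
  [+1]  conj(Y_{6,1})(Ω₁) = 0.03857 - 0.17530j ; Y_{6,1}(Ω₂) = -0.28688 - 0.52216j ; Δ = -0.10260 + 0.03015j
  [+2]  conj(Y_{6,2})(Ω₁) = 0.30115 + 0.13927j ; Y_{6,2}(Ω₂) = -0.16940 + 0.26663j ; Δ = -0.08815 + 0.05670j
  [+3]  conj(Y_{6,3})(Ω₁) = 0.02831 - 0.03726j ; Y_{6,3}(Ω₂) = 0.09680 + 0.00617j ; Δ = 0.00297 - 0.00343j
  [+4]  conj(Y_{6,4})(Ω₁) = 0.25675 + 0.30210j ; Y_{6,4}(Ω₂) = -0.00839 - 0.01788j ; Δ = 0.00325 - 0.00713j
  [+5]  conj(Y_{6,5})(Ω₁) = -0.33628 + 0.17844j ; Y_{6,5}(Ω₂) = -0.00160 + 0.00219j ; Δ = 0.00015 - 0.00102j
  [+6]  conj(Y_{6,6})(Ω₁) = -0.04574 - 0.16446j ; Y_{6,6}(Ω₂) = 0.00023 + 0.00003j ; Δ = -0.00001 - 0.00004j
Σ over m = -0.27524 - 0.00000j; ×(4π/13) → -0.26606 - 0.00000j. Real part: -0.266056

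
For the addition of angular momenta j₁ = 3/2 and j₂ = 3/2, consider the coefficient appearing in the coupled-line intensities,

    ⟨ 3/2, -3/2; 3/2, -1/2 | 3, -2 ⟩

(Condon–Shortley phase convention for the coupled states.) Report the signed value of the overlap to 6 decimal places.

√[7·0!3!3!/7! · 0!3!1!2!1!5!] = √(72)
  +(−1)^0/∏(0,0,3,1,0,2)! = 1/12  (running 1/12)
⟨..|..⟩ = √(72)·(1/12) = +0.707107

+√(1/2) ≈ +0.707107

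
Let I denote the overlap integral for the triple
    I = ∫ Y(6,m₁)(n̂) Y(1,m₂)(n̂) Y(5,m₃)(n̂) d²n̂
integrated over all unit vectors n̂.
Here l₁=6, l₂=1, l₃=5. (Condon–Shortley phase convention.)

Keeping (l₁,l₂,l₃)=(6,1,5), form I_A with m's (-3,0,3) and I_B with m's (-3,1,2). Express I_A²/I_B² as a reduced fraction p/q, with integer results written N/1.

3/4

Shared (l₁,l₂,l₃)=(6,1,5): N and (l;000)² cancel in I_A²/I_B².
A: Δ = 2!·10!·0!/13! = 1/858; Racah Σ t=1..1: t=1:−1/80640 = -1/80640; ⇒ 3j(6 1 5; -3 0 3)² = 9/286, sgn -1
B: Δ = 2!·10!·0!/13! = 1/858; Racah Σ t=2..2: t=2:+1/60480 = 1/60480; ⇒ 3j(6 1 5; -3 1 2)² = 6/143, sgn -1
I_A²/I_B² = (9/286)/(6/143) = 3/4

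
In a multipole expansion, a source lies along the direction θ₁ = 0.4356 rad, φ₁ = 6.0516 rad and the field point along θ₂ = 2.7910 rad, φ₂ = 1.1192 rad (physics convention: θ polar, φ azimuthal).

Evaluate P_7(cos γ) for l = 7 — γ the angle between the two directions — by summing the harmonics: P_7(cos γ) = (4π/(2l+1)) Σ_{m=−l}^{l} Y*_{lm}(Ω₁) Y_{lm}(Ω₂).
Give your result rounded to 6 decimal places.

0.311859

Addition theorem: P_7(cos γ) = (4π/15) Σ_m Y*_{lm}(Ω₁) Y_{lm}(Ω₂), m = −7…7:
  [-7]  conj(Y_{7,-7})(Ω₁) = -0.00006 - 0.00119j ; Y_{7,-7}(Ω₂) = 0.00001 - 0.00028j ; Δ = -0.00000 + 0.00000j
  [-6]  conj(Y_{7,-6})(Ω₁) = 0.00173 - 0.00942j ; Y_{7,-6}(Ω₂) = -0.00262 + 0.00121j ; Δ = 0.00001 + 0.00003j
  [-5]  conj(Y_{7,-5})(Ω₁) = 0.01907 - 0.04354j ; Y_{7,-5}(Ω₂) = 0.01419 + 0.01164j ; Δ = 0.00078 - 0.00040j
  [-4]  conj(Y_{7,-4})(Ω₁) = 0.09738 - 0.12958j ; Y_{7,-4}(Ω₂) = 0.01895 - 0.07895j ; Δ = -0.00839 - 0.01014j
  [-3]  conj(Y_{7,-3})(Ω₁) = 0.28964 - 0.24138j ; Y_{7,-3}(Ω₂) = -0.24534 + 0.05383j ; Δ = -0.05807 + 0.07481j
  [-2]  conj(Y_{7,-2})(Ω₁) = 0.47894 - 0.23918j ; Y_{7,-2}(Ω₂) = 0.31366 + 0.39786j ; Δ = 0.24539 + 0.11553j
  [-1]  conj(Y_{7,-1})(Ω₁) = 0.25628 - 0.06043j ; Y_{7,-1}(Ω₂) = 0.22362 - 0.46104j ; Δ = 0.02945 - 0.13167j
  [+0]  conj(Y_{7,0})(Ω₁) = -0.37449 + 0.00000j ; Y_{7,0}(Ω₂) = 0.12302 + 0.00000j ; Δ = -0.04607 + 0.00000j
  [+1]  conj(Y_{7,1})(Ω₁) = -0.25628 - 0.06043j ; Y_{7,1}(Ω₂) = -0.22362 - 0.46104j ; Δ = 0.02945 + 0.13167j
  [+2]  conj(Y_{7,2})(Ω₁) = 0.47894 + 0.23918j ; Y_{7,2}(Ω₂) = 0.31366 - 0.39786j ; Δ = 0.24539 - 0.11553j
  [+3]  conj(Y_{7,3})(Ω₁) = -0.28964 - 0.24138j ; Y_{7,3}(Ω₂) = 0.24534 + 0.05383j ; Δ = -0.05807 - 0.07481j
  [+4]  conj(Y_{7,4})(Ω₁) = 0.09738 + 0.12958j ; Y_{7,4}(Ω₂) = 0.01895 + 0.07895j ; Δ = -0.00839 + 0.01014j
  [+5]  conj(Y_{7,5})(Ω₁) = -0.01907 - 0.04354j ; Y_{7,5}(Ω₂) = -0.01419 + 0.01164j ; Δ = 0.00078 + 0.00040j
  [+6]  conj(Y_{7,6})(Ω₁) = 0.00173 + 0.00942j ; Y_{7,6}(Ω₂) = -0.00262 - 0.00121j ; Δ = 0.00001 - 0.00003j
  [+7]  conj(Y_{7,7})(Ω₁) = 0.00006 - 0.00119j ; Y_{7,7}(Ω₂) = -0.00001 - 0.00028j ; Δ = -0.00000 - 0.00000j
Σ over m = 0.37225 + 0.00000j; ×(4π/15) → 0.31186 + 0.00000j. Real part: 0.311859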